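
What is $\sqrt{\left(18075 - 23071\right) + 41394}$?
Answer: $\sqrt{36398} \approx 190.78$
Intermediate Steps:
$\sqrt{\left(18075 - 23071\right) + 41394} = \sqrt{-4996 + 41394} = \sqrt{36398}$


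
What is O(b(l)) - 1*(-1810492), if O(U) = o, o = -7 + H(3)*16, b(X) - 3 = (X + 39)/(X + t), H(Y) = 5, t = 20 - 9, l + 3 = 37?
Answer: 1810565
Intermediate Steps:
l = 34 (l = -3 + 37 = 34)
t = 11
b(X) = 3 + (39 + X)/(11 + X) (b(X) = 3 + (X + 39)/(X + 11) = 3 + (39 + X)/(11 + X))
o = 73 (o = -7 + 5*16 = -7 + 80 = 73)
O(U) = 73
O(b(l)) - 1*(-1810492) = 73 - 1*(-1810492) = 73 + 1810492 = 1810565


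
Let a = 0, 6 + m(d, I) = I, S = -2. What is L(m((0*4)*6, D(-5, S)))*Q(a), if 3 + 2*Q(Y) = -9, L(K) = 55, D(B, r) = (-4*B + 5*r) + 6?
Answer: -330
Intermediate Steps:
D(B, r) = 6 - 4*B + 5*r
m(d, I) = -6 + I
Q(Y) = -6 (Q(Y) = -3/2 + (½)*(-9) = -3/2 - 9/2 = -6)
L(m((0*4)*6, D(-5, S)))*Q(a) = 55*(-6) = -330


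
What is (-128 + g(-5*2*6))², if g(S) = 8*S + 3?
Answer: 366025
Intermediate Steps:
g(S) = 3 + 8*S
(-128 + g(-5*2*6))² = (-128 + (3 + 8*(-5*2*6)))² = (-128 + (3 + 8*(-10*6)))² = (-128 + (3 + 8*(-60)))² = (-128 + (3 - 480))² = (-128 - 477)² = (-605)² = 366025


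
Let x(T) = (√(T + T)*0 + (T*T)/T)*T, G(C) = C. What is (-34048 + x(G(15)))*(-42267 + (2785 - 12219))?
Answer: 1748682923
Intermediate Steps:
x(T) = T² (x(T) = (√(2*T)*0 + T²/T)*T = ((√2*√T)*0 + T)*T = (0 + T)*T = T*T = T²)
(-34048 + x(G(15)))*(-42267 + (2785 - 12219)) = (-34048 + 15²)*(-42267 + (2785 - 12219)) = (-34048 + 225)*(-42267 - 9434) = -33823*(-51701) = 1748682923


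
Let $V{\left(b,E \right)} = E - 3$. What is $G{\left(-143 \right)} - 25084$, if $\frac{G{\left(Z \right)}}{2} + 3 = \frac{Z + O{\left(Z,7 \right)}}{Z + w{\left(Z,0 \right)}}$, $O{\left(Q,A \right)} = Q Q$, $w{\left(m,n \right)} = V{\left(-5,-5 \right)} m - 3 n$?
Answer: $- \frac{175346}{7} \approx -25049.0$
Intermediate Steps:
$V{\left(b,E \right)} = -3 + E$
$w{\left(m,n \right)} = - 8 m - 3 n$ ($w{\left(m,n \right)} = \left(-3 - 5\right) m - 3 n = - 8 m - 3 n$)
$O{\left(Q,A \right)} = Q^{2}$
$G{\left(Z \right)} = -6 - \frac{2 \left(Z + Z^{2}\right)}{7 Z}$ ($G{\left(Z \right)} = -6 + 2 \frac{Z + Z^{2}}{Z - 8 Z} = -6 + 2 \frac{Z + Z^{2}}{\left(-7\right) Z} = -6 + 2 \left(Z + Z^{2}\right) \left(- \frac{1}{7 Z}\right) = -6 + 2 \left(- \frac{Z + Z^{2}}{7 Z}\right) = -6 - \frac{2 \left(Z + Z^{2}\right)}{7 Z}$)
$G{\left(-143 \right)} - 25084 = \left(- \frac{44}{7} - - \frac{286}{7}\right) - 25084 = \left(- \frac{44}{7} + \frac{286}{7}\right) - 25084 = \frac{242}{7} - 25084 = - \frac{175346}{7}$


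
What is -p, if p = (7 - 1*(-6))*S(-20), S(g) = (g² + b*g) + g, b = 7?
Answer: -3120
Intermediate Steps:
S(g) = g² + 8*g (S(g) = (g² + 7*g) + g = g² + 8*g)
p = 3120 (p = (7 - 1*(-6))*(-20*(8 - 20)) = (7 + 6)*(-20*(-12)) = 13*240 = 3120)
-p = -1*3120 = -3120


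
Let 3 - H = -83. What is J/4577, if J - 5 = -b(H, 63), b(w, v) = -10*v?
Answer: 635/4577 ≈ 0.13874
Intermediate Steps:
H = 86 (H = 3 - 1*(-83) = 3 + 83 = 86)
J = 635 (J = 5 - (-10)*63 = 5 - 1*(-630) = 5 + 630 = 635)
J/4577 = 635/4577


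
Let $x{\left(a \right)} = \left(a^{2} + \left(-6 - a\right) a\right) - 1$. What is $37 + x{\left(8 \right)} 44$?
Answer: $-2119$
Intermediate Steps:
$x{\left(a \right)} = -1 + a^{2} + a \left(-6 - a\right)$ ($x{\left(a \right)} = \left(a^{2} + a \left(-6 - a\right)\right) - 1 = -1 + a^{2} + a \left(-6 - a\right)$)
$37 + x{\left(8 \right)} 44 = 37 + \left(-1 - 48\right) 44 = 37 - 2156 = -2119$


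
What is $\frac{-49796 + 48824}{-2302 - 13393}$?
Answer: $\frac{972}{15695} \approx 0.061931$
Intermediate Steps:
$\frac{-49796 + 48824}{-2302 - 13393} = - \frac{972}{-15695} = \left(-972\right) \left(- \frac{1}{15695}\right) = \frac{972}{15695}$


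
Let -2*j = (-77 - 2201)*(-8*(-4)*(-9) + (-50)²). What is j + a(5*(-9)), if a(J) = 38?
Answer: 2519506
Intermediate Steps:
j = 2519468 (j = -(-77 - 2201)*(-8*(-4)*(-9) + (-50)²)/2 = -(-1139)*(32*(-9) + 2500) = -(-1139)*(-288 + 2500) = -(-1139)*2212 = -½*(-5038936) = 2519468)
j + a(5*(-9)) = 2519468 + 38 = 2519506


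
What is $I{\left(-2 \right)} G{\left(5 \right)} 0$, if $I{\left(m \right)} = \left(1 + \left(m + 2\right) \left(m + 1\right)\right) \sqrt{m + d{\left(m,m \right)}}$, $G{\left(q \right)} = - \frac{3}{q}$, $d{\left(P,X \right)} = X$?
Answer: $0$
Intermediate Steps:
$I{\left(m \right)} = \sqrt{2} \sqrt{m} \left(1 + \left(1 + m\right) \left(2 + m\right)\right)$ ($I{\left(m \right)} = \left(1 + \left(m + 2\right) \left(m + 1\right)\right) \sqrt{m + m} = \left(1 + \left(2 + m\right) \left(1 + m\right)\right) \sqrt{2 m} = \left(1 + \left(1 + m\right) \left(2 + m\right)\right) \sqrt{2} \sqrt{m} = \sqrt{2} \sqrt{m} \left(1 + \left(1 + m\right) \left(2 + m\right)\right)$)
$I{\left(-2 \right)} G{\left(5 \right)} 0 = \sqrt{2} \sqrt{-2} \left(3 + \left(-2\right)^{2} + 3 \left(-2\right)\right) \left(- \frac{3}{5}\right) 0 = \sqrt{2} i \sqrt{2} \left(3 + 4 - 6\right) \left(\left(-3\right) \frac{1}{5}\right) 0 = \sqrt{2} i \sqrt{2} \cdot 1 \left(- \frac{3}{5}\right) 0 = 2 i \left(- \frac{3}{5}\right) 0 = - \frac{6 i}{5} \cdot 0 = 0$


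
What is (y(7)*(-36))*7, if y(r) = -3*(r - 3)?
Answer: 3024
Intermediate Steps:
y(r) = 9 - 3*r (y(r) = -3*(-3 + r) = 9 - 3*r)
(y(7)*(-36))*7 = ((9 - 3*7)*(-36))*7 = ((9 - 21)*(-36))*7 = -12*(-36)*7 = 432*7 = 3024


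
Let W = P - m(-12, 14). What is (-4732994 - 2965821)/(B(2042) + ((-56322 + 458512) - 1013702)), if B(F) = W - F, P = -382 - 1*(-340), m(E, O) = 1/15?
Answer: 115482225/9203941 ≈ 12.547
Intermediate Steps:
m(E, O) = 1/15
P = -42 (P = -382 + 340 = -42)
W = -631/15 (W = -42 - 1*1/15 = -42 - 1/15 = -631/15 ≈ -42.067)
B(F) = -631/15 - F
(-4732994 - 2965821)/(B(2042) + ((-56322 + 458512) - 1013702)) = (-4732994 - 2965821)/((-631/15 - 1*2042) + ((-56322 + 458512) - 1013702)) = -7698815/((-631/15 - 2042) + (402190 - 1013702)) = -7698815/(-31261/15 - 611512) = -7698815/(-9203941/15) = -7698815*(-15/9203941) = 115482225/9203941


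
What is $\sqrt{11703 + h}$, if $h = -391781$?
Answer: $i \sqrt{380078} \approx 616.5 i$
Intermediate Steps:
$\sqrt{11703 + h} = \sqrt{11703 - 391781} = \sqrt{-380078} = i \sqrt{380078}$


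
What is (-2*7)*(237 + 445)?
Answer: -9548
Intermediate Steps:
(-2*7)*(237 + 445) = -14*682 = -9548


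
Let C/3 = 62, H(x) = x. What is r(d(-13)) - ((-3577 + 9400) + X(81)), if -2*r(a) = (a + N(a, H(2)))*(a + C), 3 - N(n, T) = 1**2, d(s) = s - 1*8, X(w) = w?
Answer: -8673/2 ≈ -4336.5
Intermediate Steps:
d(s) = -8 + s (d(s) = s - 8 = -8 + s)
C = 186 (C = 3*62 = 186)
N(n, T) = 2 (N(n, T) = 3 - 1*1**2 = 3 - 1*1 = 3 - 1 = 2)
r(a) = -(2 + a)*(186 + a)/2 (r(a) = -(a + 2)*(a + 186)/2 = -(2 + a)*(186 + a)/2)
r(d(-13)) - ((-3577 + 9400) + X(81)) = (-186 - 94*(-8 - 13) - (-8 - 13)**2/2) - ((-3577 + 9400) + 81) = (-186 - 94*(-21) - 1/2*(-21)**2) - (5823 + 81) = (-186 + 1974 - 1/2*441) - 1*5904 = (-186 + 1974 - 441/2) - 5904 = 3135/2 - 5904 = -8673/2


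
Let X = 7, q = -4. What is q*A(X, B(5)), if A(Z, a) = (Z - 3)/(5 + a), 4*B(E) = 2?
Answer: -32/11 ≈ -2.9091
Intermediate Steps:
B(E) = ½ (B(E) = (¼)*2 = ½)
A(Z, a) = (-3 + Z)/(5 + a)
q*A(X, B(5)) = -4*(-3 + 7)/(5 + ½) = -4*4/11/2 = -8*4/11 = -4*8/11 = -32/11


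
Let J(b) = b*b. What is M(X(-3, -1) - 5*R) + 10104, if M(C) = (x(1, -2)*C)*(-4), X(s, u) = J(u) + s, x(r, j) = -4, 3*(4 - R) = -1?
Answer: 29176/3 ≈ 9725.3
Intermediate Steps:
R = 13/3 (R = 4 - ⅓*(-1) = 4 + ⅓ = 13/3 ≈ 4.3333)
J(b) = b²
X(s, u) = s + u² (X(s, u) = u² + s = s + u²)
M(C) = 16*C (M(C) = -4*C*(-4) = 16*C)
M(X(-3, -1) - 5*R) + 10104 = 16*((-3 + (-1)²) - 5*13/3) + 10104 = 16*((-3 + 1) - 65/3) + 10104 = 16*(-2 - 65/3) + 10104 = 16*(-71/3) + 10104 = -1136/3 + 10104 = 29176/3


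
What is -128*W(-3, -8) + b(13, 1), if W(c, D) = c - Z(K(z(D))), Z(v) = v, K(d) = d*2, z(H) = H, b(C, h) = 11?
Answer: -1653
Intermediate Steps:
K(d) = 2*d
W(c, D) = c - 2*D
-128*W(-3, -8) + b(13, 1) = -128*(-3 - 2*(-8)) + 11 = -128*(-3 + 16) + 11 = -128*13 + 11 = -1664 + 11 = -1653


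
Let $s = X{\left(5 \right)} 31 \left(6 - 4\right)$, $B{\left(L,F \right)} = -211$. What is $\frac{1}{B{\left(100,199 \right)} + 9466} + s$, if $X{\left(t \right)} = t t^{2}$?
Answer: $\frac{71726251}{9255} \approx 7750.0$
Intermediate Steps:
$X{\left(t \right)} = t^{3}$
$s = 7750$ ($s = 5^{3} \cdot 31 \left(6 - 4\right) = 125 \cdot 31 \cdot 2 = 3875 \cdot 2 = 7750$)
$\frac{1}{B{\left(100,199 \right)} + 9466} + s = \frac{1}{-211 + 9466} + 7750 = \frac{1}{9255} + 7750 = \frac{71726251}{9255}$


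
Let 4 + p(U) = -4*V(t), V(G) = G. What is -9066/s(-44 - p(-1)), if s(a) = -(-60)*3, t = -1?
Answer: -1511/30 ≈ -50.367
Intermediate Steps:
p(U) = 0 (p(U) = -4 - 4*(-1) = -4 + 4 = 0)
s(a) = 180 (s(a) = -20*(-9) = 180)
-9066/s(-44 - p(-1)) = -9066/180 = -9066*1/180 = -1511/30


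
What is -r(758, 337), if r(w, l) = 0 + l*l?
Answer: -113569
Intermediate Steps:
r(w, l) = l² (r(w, l) = 0 + l² = l²)
-r(758, 337) = -1*337² = -1*113569 = -113569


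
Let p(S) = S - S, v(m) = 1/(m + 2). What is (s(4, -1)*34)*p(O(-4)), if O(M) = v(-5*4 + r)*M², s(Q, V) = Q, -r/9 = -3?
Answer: 0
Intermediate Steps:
r = 27 (r = -9*(-3) = 27)
v(m) = 1/(2 + m)
O(M) = M²/9 (O(M) = M²/(2 + (-5*4 + 27)) = M²/(2 + (-20 + 27)) = M²/(2 + 7) = M²/9)
p(S) = 0
(s(4, -1)*34)*p(O(-4)) = (4*34)*0 = 136*0 = 0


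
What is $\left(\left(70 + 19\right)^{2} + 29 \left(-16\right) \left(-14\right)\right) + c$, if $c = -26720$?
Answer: $-12303$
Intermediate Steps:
$\left(\left(70 + 19\right)^{2} + 29 \left(-16\right) \left(-14\right)\right) + c = \left(\left(70 + 19\right)^{2} + 29 \left(-16\right) \left(-14\right)\right) - 26720 = \left(89^{2} - -6496\right) - 26720 = \left(7921 + 6496\right) - 26720 = 14417 - 26720 = -12303$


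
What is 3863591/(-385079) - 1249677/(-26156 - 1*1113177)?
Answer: -301591719640/33748708639 ≈ -8.9364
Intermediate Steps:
3863591/(-385079) - 1249677/(-26156 - 1*1113177) = 3863591*(-1/385079) - 1249677/(-26156 - 1113177) = -3863591/385079 - 1249677/(-1139333) = -3863591/385079 - 1249677*(-1/1139333) = -3863591/385079 + 96129/87641 = -301591719640/33748708639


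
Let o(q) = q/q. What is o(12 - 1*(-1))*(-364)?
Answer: -364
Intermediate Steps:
o(q) = 1
o(12 - 1*(-1))*(-364) = 1*(-364) = -364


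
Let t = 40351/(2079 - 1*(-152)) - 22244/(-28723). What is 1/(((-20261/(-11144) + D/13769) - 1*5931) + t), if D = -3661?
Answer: -200667385293032/1186062006490655799 ≈ -0.00016919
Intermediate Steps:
t = 1208628137/64081013 (t = 40351/(2079 + 152) - 22244*(-1/28723) = 40351/2231 + 22244/28723 = 1208628137/64081013 ≈ 18.861)
1/(((-20261/(-11144) + D/13769) - 1*5931) + t) = 1/(((-20261/(-11144) - 3661/13769) - 1*5931) + 1208628137/64081013) = 1/(((-20261*(-1/11144) - 3661*1/13769) - 5931) + 1208628137/64081013) = 1/(((20261/11144 - 523/1967) - 5931) + 1208628137/64081013) = 1/((4860725/3131464 - 5931) + 1208628137/64081013) = 1/(-18567852259/3131464 + 1208628137/64081013) = 1/(-1186062006490655799/200667385293032) = -200667385293032/1186062006490655799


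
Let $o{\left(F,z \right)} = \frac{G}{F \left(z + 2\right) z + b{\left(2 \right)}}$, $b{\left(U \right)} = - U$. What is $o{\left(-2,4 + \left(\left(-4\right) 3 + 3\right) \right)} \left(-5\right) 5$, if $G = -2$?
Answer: $- \frac{25}{16} \approx -1.5625$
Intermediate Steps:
$o{\left(F,z \right)} = - \frac{2}{-2 + F z \left(2 + z\right)}$ ($o{\left(F,z \right)} = - \frac{2}{F \left(z + 2\right) z - 2} = - \frac{2}{F \left(2 + z\right) z - 2} = - \frac{2}{F z \left(2 + z\right) - 2} = - \frac{2}{-2 + F z \left(2 + z\right)}$)
$o{\left(-2,4 + \left(\left(-4\right) 3 + 3\right) \right)} \left(-5\right) 5 = - \frac{2}{-2 - 2 \left(4 + \left(\left(-4\right) 3 + 3\right)\right)^{2} + 2 \left(-2\right) \left(4 + \left(\left(-4\right) 3 + 3\right)\right)} \left(-5\right) 5 = - \frac{2}{-2 - 2 \left(4 + \left(-12 + 3\right)\right)^{2} + 2 \left(-2\right) \left(4 + \left(-12 + 3\right)\right)} \left(-5\right) 5 = - \frac{2}{-2 - 2 \left(4 - 9\right)^{2} + 2 \left(-2\right) \left(4 - 9\right)} \left(-5\right) 5 = - \frac{2}{-2 - 2 \left(-5\right)^{2} + 2 \left(-2\right) \left(-5\right)} \left(-5\right) 5 = - \frac{2}{-2 - 50 + 20} \left(-5\right) 5 = - \frac{2}{-32} \left(-5\right) 5 = \left(-2\right) \left(- \frac{1}{32}\right) \left(-5\right) 5 = \frac{1}{16} \left(-5\right) 5 = \left(- \frac{5}{16}\right) 5 = - \frac{25}{16}$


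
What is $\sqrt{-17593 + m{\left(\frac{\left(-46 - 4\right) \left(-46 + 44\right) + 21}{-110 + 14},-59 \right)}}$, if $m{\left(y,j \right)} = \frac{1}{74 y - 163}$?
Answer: $\frac{i \sqrt{2662078365841}}{12301} \approx 132.64 i$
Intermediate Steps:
$m{\left(y,j \right)} = \frac{1}{-163 + 74 y}$
$\sqrt{-17593 + m{\left(\frac{\left(-46 - 4\right) \left(-46 + 44\right) + 21}{-110 + 14},-59 \right)}} = \sqrt{-17593 + \frac{1}{-163 + 74 \frac{\left(-46 - 4\right) \left(-46 + 44\right) + 21}{-110 + 14}}} = \sqrt{-17593 + \frac{1}{-163 + 74 \frac{\left(-50\right) \left(-2\right) + 21}{-96}}} = \sqrt{-17593 + \frac{1}{-163 + 74 \left(100 + 21\right) \left(- \frac{1}{96}\right)}} = \sqrt{-17593 + \frac{1}{-163 + 74 \cdot 121 \left(- \frac{1}{96}\right)}} = \sqrt{-17593 + \frac{1}{-163 + 74 \left(- \frac{121}{96}\right)}} = \sqrt{-17593 + \frac{1}{-163 - \frac{4477}{48}}} = \sqrt{-17593 + \frac{1}{- \frac{12301}{48}}} = \sqrt{-17593 - \frac{48}{12301}} = \sqrt{- \frac{216411541}{12301}} = \frac{i \sqrt{2662078365841}}{12301}$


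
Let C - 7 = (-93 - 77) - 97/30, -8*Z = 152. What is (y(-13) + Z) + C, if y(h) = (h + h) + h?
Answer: -6727/30 ≈ -224.23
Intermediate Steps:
Z = -19 (Z = -⅛*152 = -19)
y(h) = 3*h (y(h) = 2*h + h = 3*h)
C = -4987/30 (C = 7 + ((-93 - 77) - 97/30) = 7 + (-170 - 97*1/30) = 7 + (-170 - 97/30) = 7 - 5197/30 = -4987/30 ≈ -166.23)
(y(-13) + Z) + C = (3*(-13) - 19) - 4987/30 = (-39 - 19) - 4987/30 = -58 - 4987/30 = -6727/30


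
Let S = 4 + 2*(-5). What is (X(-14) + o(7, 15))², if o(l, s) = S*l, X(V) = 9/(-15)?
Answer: 45369/25 ≈ 1814.8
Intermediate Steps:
X(V) = -⅗ (X(V) = 9*(-1/15) = -⅗)
S = -6 (S = 4 - 10 = -6)
o(l, s) = -6*l
(X(-14) + o(7, 15))² = (-⅗ - 6*7)² = (-⅗ - 42)² = (-213/5)² = 45369/25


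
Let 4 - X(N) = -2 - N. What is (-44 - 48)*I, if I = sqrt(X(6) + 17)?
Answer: -92*sqrt(29) ≈ -495.44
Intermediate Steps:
X(N) = 6 + N (X(N) = 4 - (-2 - N) = 4 + (2 + N) = 6 + N)
I = sqrt(29) (I = sqrt((6 + 6) + 17) = sqrt(12 + 17) = sqrt(29) ≈ 5.3852)
(-44 - 48)*I = (-44 - 48)*sqrt(29) = -92*sqrt(29)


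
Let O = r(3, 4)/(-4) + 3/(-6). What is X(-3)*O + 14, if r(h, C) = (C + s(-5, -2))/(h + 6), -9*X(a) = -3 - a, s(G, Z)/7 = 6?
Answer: 14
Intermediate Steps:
s(G, Z) = 42 (s(G, Z) = 7*6 = 42)
X(a) = ⅓ + a/9 (X(a) = -(-3 - a)/9 = ⅓ + a/9)
r(h, C) = (42 + C)/(6 + h) (r(h, C) = (C + 42)/(h + 6) = (42 + C)/(6 + h))
O = -16/9 (O = ((42 + 4)/(6 + 3))/(-4) + 3/(-6) = (46/9)*(-¼) + 3*(-⅙) = ((⅑)*46)*(-¼) - ½ = (46/9)*(-¼) - ½ = -23/18 - ½ = -16/9 ≈ -1.7778)
X(-3)*O + 14 = (⅓ + (⅑)*(-3))*(-16/9) + 14 = (⅓ - ⅓)*(-16/9) + 14 = 0*(-16/9) + 14 = 0 + 14 = 14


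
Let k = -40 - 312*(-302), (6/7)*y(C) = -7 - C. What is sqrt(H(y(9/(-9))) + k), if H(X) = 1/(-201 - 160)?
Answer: sqrt(34000423)/19 ≈ 306.89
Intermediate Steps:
y(C) = -49/6 - 7*C/6 (y(C) = 7*(-7 - C)/6 = -49/6 - 7*C/6)
k = 94184 (k = -40 + 94224 = 94184)
H(X) = -1/361 (H(X) = 1/(-361) = -1/361)
sqrt(H(y(9/(-9))) + k) = sqrt(-1/361 + 94184) = sqrt(34000423/361) = sqrt(34000423)/19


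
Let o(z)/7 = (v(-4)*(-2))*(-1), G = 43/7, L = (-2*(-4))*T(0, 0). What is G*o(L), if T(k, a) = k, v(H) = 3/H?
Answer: -129/2 ≈ -64.500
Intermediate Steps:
L = 0 (L = -2*(-4)*0 = 8*0 = 0)
G = 43/7 (G = 43*(⅐) = 43/7 ≈ 6.1429)
o(z) = -21/2 (o(z) = 7*(((3/(-4))*(-2))*(-1)) = 7*(((3*(-¼))*(-2))*(-1)) = 7*(-¾*(-2)*(-1)) = 7*((3/2)*(-1)) = 7*(-3/2) = -21/2)
G*o(L) = (43/7)*(-21/2) = -129/2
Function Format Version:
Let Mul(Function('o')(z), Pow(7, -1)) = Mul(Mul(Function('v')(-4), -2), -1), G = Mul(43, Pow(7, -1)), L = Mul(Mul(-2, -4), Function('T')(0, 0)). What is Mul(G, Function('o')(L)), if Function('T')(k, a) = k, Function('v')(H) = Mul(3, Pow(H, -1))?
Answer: Rational(-129, 2) ≈ -64.500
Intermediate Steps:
L = 0 (L = Mul(Mul(-2, -4), 0) = Mul(8, 0) = 0)
G = Rational(43, 7) (G = Mul(43, Rational(1, 7)) = Rational(43, 7) ≈ 6.1429)
Function('o')(z) = Rational(-21, 2) (Function('o')(z) = Mul(7, Mul(Mul(Mul(3, Pow(-4, -1)), -2), -1)) = Mul(7, Mul(Mul(Mul(3, Rational(-1, 4)), -2), -1)) = Mul(7, Mul(Mul(Rational(-3, 4), -2), -1)) = Mul(7, Mul(Rational(3, 2), -1)) = Mul(7, Rational(-3, 2)) = Rational(-21, 2))
Mul(G, Function('o')(L)) = Mul(Rational(43, 7), Rational(-21, 2)) = Rational(-129, 2)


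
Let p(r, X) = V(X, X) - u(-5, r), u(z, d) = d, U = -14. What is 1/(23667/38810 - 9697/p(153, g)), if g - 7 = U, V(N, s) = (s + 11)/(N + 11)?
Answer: 2949560/189968977 ≈ 0.015527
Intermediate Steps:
V(N, s) = (11 + s)/(11 + N)
g = -7 (g = 7 - 14 = -7)
p(r, X) = 1 - r (p(r, X) = (11 + X)/(11 + X) - r = 1 - r)
1/(23667/38810 - 9697/p(153, g)) = 1/(23667/38810 - 9697/(1 - 1*153)) = 1/(23667*(1/38810) - 9697/(1 - 153)) = 1/(23667/38810 - 9697/(-152)) = 1/(23667/38810 - 9697*(-1/152)) = 1/(23667/38810 + 9697/152) = 1/(189968977/2949560) = 2949560/189968977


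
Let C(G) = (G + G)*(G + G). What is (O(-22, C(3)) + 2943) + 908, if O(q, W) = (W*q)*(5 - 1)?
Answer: 683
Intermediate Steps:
C(G) = 4*G² (C(G) = (2*G)*(2*G) = 4*G²)
O(q, W) = 4*W*q (O(q, W) = (W*q)*4 = 4*W*q)
(O(-22, C(3)) + 2943) + 908 = (4*(4*3²)*(-22) + 2943) + 908 = (4*(4*9)*(-22) + 2943) + 908 = (4*36*(-22) + 2943) + 908 = (-3168 + 2943) + 908 = -225 + 908 = 683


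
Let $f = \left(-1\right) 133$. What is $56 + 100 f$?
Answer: $-13244$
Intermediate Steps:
$f = -133$
$56 + 100 f = 56 + 100 \left(-133\right) = 56 - 13300 = -13244$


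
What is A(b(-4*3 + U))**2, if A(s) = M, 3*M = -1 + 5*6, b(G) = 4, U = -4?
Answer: 841/9 ≈ 93.444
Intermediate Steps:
M = 29/3 (M = (-1 + 5*6)/3 = (-1 + 30)/3 = (1/3)*29 = 29/3 ≈ 9.6667)
A(s) = 29/3
A(b(-4*3 + U))**2 = (29/3)**2 = 841/9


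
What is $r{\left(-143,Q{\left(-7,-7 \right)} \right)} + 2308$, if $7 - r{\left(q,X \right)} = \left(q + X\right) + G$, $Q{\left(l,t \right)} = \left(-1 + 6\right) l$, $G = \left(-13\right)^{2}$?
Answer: $2324$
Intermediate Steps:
$G = 169$
$Q{\left(l,t \right)} = 5 l$
$r{\left(q,X \right)} = -162 - X - q$ ($r{\left(q,X \right)} = 7 - \left(\left(q + X\right) + 169\right) = 7 - \left(\left(X + q\right) + 169\right) = 7 - \left(169 + X + q\right) = -162 - X - q$)
$r{\left(-143,Q{\left(-7,-7 \right)} \right)} + 2308 = \left(-162 - 5 \left(-7\right) - -143\right) + 2308 = \left(-162 - -35 + 143\right) + 2308 = \left(-162 + 35 + 143\right) + 2308 = 16 + 2308 = 2324$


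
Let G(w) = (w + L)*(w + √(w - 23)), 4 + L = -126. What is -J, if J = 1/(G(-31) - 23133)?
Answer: 9071/165265949 - 483*I*√6/330531898 ≈ 5.4887e-5 - 3.5794e-6*I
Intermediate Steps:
L = -130 (L = -4 - 126 = -130)
G(w) = (-130 + w)*(w + √(-23 + w)) (G(w) = (w - 130)*(w + √(w - 23)) = (-130 + w)*(w + √(-23 + w)))
J = 1/(-18142 - 483*I*√6) (J = 1/(((-31)² - 130*(-31) - 130*√(-23 - 31) - 31*√(-23 - 31)) - 23133) = 1/((961 + 4030 - 390*I*√6 - 93*I*√6) - 23133) = 1/((4991 - 483*I*√6) - 23133) = 1/(-18142 - 483*I*√6) ≈ -5.4887e-5 + 3.5794e-6*I)
-J = -I/(-18142*I + 483*√6)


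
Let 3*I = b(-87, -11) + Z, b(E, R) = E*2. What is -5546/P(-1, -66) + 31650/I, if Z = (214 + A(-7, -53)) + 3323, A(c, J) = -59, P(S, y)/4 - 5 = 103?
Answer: 1418401/89208 ≈ 15.900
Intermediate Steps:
P(S, y) = 432 (P(S, y) = 20 + 4*103 = 20 + 412 = 432)
b(E, R) = 2*E
Z = 3478 (Z = (214 - 59) + 3323 = 155 + 3323 = 3478)
I = 3304/3 (I = (2*(-87) + 3478)/3 = (-174 + 3478)/3 = (1/3)*3304 = 3304/3 ≈ 1101.3)
-5546/P(-1, -66) + 31650/I = -5546/432 + 31650/(3304/3) = -5546*1/432 + 31650*(3/3304) = -2773/216 + 47475/1652 = 1418401/89208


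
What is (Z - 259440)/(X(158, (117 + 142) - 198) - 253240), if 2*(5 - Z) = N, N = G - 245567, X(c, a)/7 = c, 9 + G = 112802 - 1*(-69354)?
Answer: 227725/252134 ≈ 0.90319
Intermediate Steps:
G = 182147 (G = -9 + (112802 - 1*(-69354)) = -9 + (112802 + 69354) = -9 + 182156 = 182147)
X(c, a) = 7*c
N = -63420 (N = 182147 - 245567 = -63420)
Z = 31715 (Z = 5 - ½*(-63420) = 5 + 31710 = 31715)
(Z - 259440)/(X(158, (117 + 142) - 198) - 253240) = (31715 - 259440)/(7*158 - 253240) = -227725/(1106 - 253240) = -227725/(-252134) = -227725*(-1/252134) = 227725/252134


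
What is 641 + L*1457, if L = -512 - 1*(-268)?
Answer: -354867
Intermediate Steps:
L = -244 (L = -512 + 268 = -244)
641 + L*1457 = 641 - 244*1457 = 641 - 355508 = -354867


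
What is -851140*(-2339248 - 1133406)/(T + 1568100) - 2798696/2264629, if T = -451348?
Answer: 836699269722607731/316128620626 ≈ 2.6467e+6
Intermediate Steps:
-851140*(-2339248 - 1133406)/(T + 1568100) - 2798696/2264629 = -851140*(-2339248 - 1133406)/(-451348 + 1568100) - 2798696/2264629 = -851140/(1116752/(-3472654)) - 2798696*1/2264629 = -851140/(1116752*(-1/3472654)) - 2798696/2264629 = -851140/(-558376/1736327) - 2798696/2264629 = -851140*(-1736327/558376) - 2798696/2264629 = 369464340695/139594 - 2798696/2264629 = 836699269722607731/316128620626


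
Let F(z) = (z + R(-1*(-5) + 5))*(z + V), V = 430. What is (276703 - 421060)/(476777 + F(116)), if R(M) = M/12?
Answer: -144357/540568 ≈ -0.26705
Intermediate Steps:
R(M) = M/12 (R(M) = M*(1/12) = M/12)
F(z) = (430 + z)*(⅚ + z) (F(z) = (z + (-1*(-5) + 5)/12)*(z + 430) = (z + (5 + 5)/12)*(430 + z) = (z + (1/12)*10)*(430 + z) = (z + ⅚)*(430 + z) = (⅚ + z)*(430 + z) = (430 + z)*(⅚ + z))
(276703 - 421060)/(476777 + F(116)) = (276703 - 421060)/(476777 + (1075/3 + 116² + (2585/6)*116)) = -144357/(476777 + (1075/3 + 13456 + 149930/3)) = -144357/(476777 + 63791) = -144357/540568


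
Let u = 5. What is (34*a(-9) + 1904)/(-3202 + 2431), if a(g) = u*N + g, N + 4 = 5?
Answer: -1768/771 ≈ -2.2931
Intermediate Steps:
N = 1 (N = -4 + 5 = 1)
a(g) = 5 + g (a(g) = 5*1 + g = 5 + g)
(34*a(-9) + 1904)/(-3202 + 2431) = (34*(5 - 9) + 1904)/(-3202 + 2431) = (34*(-4) + 1904)/(-771) = (-136 + 1904)*(-1/771) = 1768*(-1/771) = -1768/771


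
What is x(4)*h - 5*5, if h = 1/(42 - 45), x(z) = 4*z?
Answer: -91/3 ≈ -30.333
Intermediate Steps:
h = -⅓ (h = 1/(-3) = -⅓ ≈ -0.33333)
x(4)*h - 5*5 = (4*4)*(-⅓) - 5*5 = 16*(-⅓) - 25 = -16/3 - 25 = -91/3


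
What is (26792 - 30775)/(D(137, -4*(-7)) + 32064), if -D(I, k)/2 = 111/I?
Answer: -545671/4392546 ≈ -0.12423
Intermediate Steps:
D(I, k) = -222/I
(26792 - 30775)/(D(137, -4*(-7)) + 32064) = (26792 - 30775)/(-222/137 + 32064) = -3983/(-222*1/137 + 32064) = -3983/(-222/137 + 32064) = -3983/4392546/137 = -3983*137/4392546 = -545671/4392546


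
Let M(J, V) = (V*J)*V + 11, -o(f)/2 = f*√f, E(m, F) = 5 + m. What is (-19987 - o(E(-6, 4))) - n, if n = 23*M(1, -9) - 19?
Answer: -22084 - 2*I ≈ -22084.0 - 2.0*I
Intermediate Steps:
o(f) = -2*f^(3/2) (o(f) = -2*f*√f = -2*f^(3/2))
M(J, V) = 11 + J*V² (M(J, V) = (J*V)*V + 11 = J*V² + 11 = 11 + J*V²)
n = 2097 (n = 23*(11 + 1*(-9)²) - 19 = 23*(11 + 1*81) - 19 = 23*(11 + 81) - 19 = 23*92 - 19 = 2116 - 19 = 2097)
(-19987 - o(E(-6, 4))) - n = (-19987 - (-2)*(5 - 6)^(3/2)) - 1*2097 = (-19987 - (-2)*(-1)^(3/2)) - 2097 = (-19987 - (-2)*(-I)) - 2097 = (-19987 - 2*I) - 2097 = -22084 - 2*I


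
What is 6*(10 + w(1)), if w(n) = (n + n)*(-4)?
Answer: 12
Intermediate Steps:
w(n) = -8*n (w(n) = (2*n)*(-4) = -8*n)
6*(10 + w(1)) = 6*(10 - 8*1) = 6*(10 - 8) = 6*2 = 12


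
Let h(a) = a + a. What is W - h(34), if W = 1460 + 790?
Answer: 2182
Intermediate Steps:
h(a) = 2*a
W = 2250
W - h(34) = 2250 - 2*34 = 2250 - 1*68 = 2250 - 68 = 2182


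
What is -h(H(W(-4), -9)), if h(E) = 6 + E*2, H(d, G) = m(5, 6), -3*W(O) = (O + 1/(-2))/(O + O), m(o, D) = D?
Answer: -18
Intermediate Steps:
W(O) = -(-1/2 + O)/(6*O) (W(O) = -(O + 1/(-2))/(3*(O + O)) = -(O - 1/2)/(3*(2*O)) = -(-1/2 + O)*1/(2*O)/3 = -(-1/2 + O)/(6*O))
H(d, G) = 6
h(E) = 6 + 2*E
-h(H(W(-4), -9)) = -(6 + 2*6) = -(6 + 12) = -1*18 = -18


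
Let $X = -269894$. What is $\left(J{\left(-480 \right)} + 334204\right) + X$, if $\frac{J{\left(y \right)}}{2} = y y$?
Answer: $525110$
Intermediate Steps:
$J{\left(y \right)} = 2 y^{2}$ ($J{\left(y \right)} = 2 y y = 2 y^{2}$)
$\left(J{\left(-480 \right)} + 334204\right) + X = \left(2 \left(-480\right)^{2} + 334204\right) - 269894 = \left(2 \cdot 230400 + 334204\right) - 269894 = \left(460800 + 334204\right) - 269894 = 795004 - 269894 = 525110$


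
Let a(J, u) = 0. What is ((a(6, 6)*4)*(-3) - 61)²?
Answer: 3721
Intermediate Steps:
((a(6, 6)*4)*(-3) - 61)² = ((0*4)*(-3) - 61)² = (0*(-3) - 61)² = (0 - 61)² = (-61)² = 3721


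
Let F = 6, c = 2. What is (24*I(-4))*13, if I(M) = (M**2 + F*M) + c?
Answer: -1872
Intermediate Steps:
I(M) = 2 + M**2 + 6*M (I(M) = (M**2 + 6*M) + 2 = 2 + M**2 + 6*M)
(24*I(-4))*13 = (24*(2 + (-4)**2 + 6*(-4)))*13 = (24*(2 + 16 - 24))*13 = (24*(-6))*13 = -144*13 = -1872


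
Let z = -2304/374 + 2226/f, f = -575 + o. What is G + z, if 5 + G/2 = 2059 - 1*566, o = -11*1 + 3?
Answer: 554646/187 ≈ 2966.0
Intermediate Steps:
o = -8 (o = -11 + 3 = -8)
f = -583 (f = -575 - 8 = -583)
z = -1866/187 (z = -2304/374 + 2226/(-583) = -2304*1/374 + 2226*(-1/583) = -1152/187 - 42/11 = -1866/187 ≈ -9.9786)
G = 2976 (G = -10 + 2*(2059 - 1*566) = -10 + 2*(2059 - 566) = -10 + 2*1493 = -10 + 2986 = 2976)
G + z = 2976 - 1866/187 = 554646/187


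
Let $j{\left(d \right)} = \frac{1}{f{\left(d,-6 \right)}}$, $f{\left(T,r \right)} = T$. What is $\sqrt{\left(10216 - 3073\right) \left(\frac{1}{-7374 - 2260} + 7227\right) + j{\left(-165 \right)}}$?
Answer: $\frac{\sqrt{130442727440923417410}}{1589610} \approx 7184.9$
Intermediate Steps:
$j{\left(d \right)} = \frac{1}{d}$
$\sqrt{\left(10216 - 3073\right) \left(\frac{1}{-7374 - 2260} + 7227\right) + j{\left(-165 \right)}} = \sqrt{\left(10216 - 3073\right) \left(\frac{1}{-7374 - 2260} + 7227\right) + \frac{1}{-165}} = \sqrt{7143 \left(\frac{1}{-9634} + 7227\right) - \frac{1}{165}} = \sqrt{7143 \left(- \frac{1}{9634} + 7227\right) - \frac{1}{165}} = \sqrt{7143 \cdot \frac{69624917}{9634} - \frac{1}{165}} = \sqrt{\frac{497330782131}{9634} - \frac{1}{165}} = \sqrt{\frac{82059579041981}{1589610}} = \frac{\sqrt{130442727440923417410}}{1589610}$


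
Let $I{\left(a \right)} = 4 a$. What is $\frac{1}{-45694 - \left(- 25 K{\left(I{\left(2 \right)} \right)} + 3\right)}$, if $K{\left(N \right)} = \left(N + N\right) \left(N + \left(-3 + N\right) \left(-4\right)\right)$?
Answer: $- \frac{1}{50497} \approx -1.9803 \cdot 10^{-5}$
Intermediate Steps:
$K{\left(N \right)} = 2 N \left(12 - 3 N\right)$ ($K{\left(N \right)} = 2 N \left(N - \left(-12 + 4 N\right)\right) = 2 N \left(12 - 3 N\right)$)
$\frac{1}{-45694 - \left(- 25 K{\left(I{\left(2 \right)} \right)} + 3\right)} = \frac{1}{-45694 - \left(- 25 \cdot 6 \cdot 4 \cdot 2 \left(4 - 4 \cdot 2\right) + 3\right)} = \frac{1}{-45694 - \left(- 25 \cdot 6 \cdot 8 \left(4 - 8\right) + 3\right)} = \frac{1}{-45694 - \left(- 25 \cdot 6 \cdot 8 \left(-4\right) + 3\right)} = \frac{1}{-45694 - \left(\left(-25\right) \left(-192\right) + 3\right)} = \frac{1}{-45694 - \left(4800 + 3\right)} = \frac{1}{-45694 - 4803} = \frac{1}{-50497} = - \frac{1}{50497}$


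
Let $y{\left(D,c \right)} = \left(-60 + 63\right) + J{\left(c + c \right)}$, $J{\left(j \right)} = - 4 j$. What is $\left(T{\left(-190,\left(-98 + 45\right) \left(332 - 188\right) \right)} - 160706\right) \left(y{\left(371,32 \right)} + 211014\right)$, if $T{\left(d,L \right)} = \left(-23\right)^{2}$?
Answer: $-33759064697$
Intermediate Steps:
$y{\left(D,c \right)} = 3 - 8 c$ ($y{\left(D,c \right)} = \left(-60 + 63\right) - 4 \left(c + c\right) = 3 - 4 \cdot 2 c = 3 - 8 c$)
$T{\left(d,L \right)} = 529$
$\left(T{\left(-190,\left(-98 + 45\right) \left(332 - 188\right) \right)} - 160706\right) \left(y{\left(371,32 \right)} + 211014\right) = \left(529 - 160706\right) \left(\left(3 - 256\right) + 211014\right) = - 160177 \left(\left(3 - 256\right) + 211014\right) = - 160177 \left(-253 + 211014\right) = \left(-160177\right) 210761 = -33759064697$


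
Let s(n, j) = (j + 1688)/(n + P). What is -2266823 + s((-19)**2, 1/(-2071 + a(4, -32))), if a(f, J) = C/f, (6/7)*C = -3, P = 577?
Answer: -17621531295229/7773675 ≈ -2.2668e+6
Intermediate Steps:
C = -7/2 (C = (7/6)*(-3) = -7/2 ≈ -3.5000)
a(f, J) = -7/(2*f)
s(n, j) = (1688 + j)/(577 + n) (s(n, j) = (j + 1688)/(n + 577) = (1688 + j)/(577 + n))
-2266823 + s((-19)**2, 1/(-2071 + a(4, -32))) = -2266823 + (1688 + 1/(-2071 - 7/2/4))/(577 + (-19)**2) = -2266823 + (1688 + 1/(-2071 - 7/2*1/4))/(577 + 361) = -2266823 + (1688 + 1/(-2071 - 7/8))/938 = -2266823 + (1688 + 1/(-16575/8))/938 = -2266823 + (1688 - 8/16575)/938 = -2266823 + (1/938)*(27978592/16575) = -2266823 + 13989296/7773675 = -17621531295229/7773675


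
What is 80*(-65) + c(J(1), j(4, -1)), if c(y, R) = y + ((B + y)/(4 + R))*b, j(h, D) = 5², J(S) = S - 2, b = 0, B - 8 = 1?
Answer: -5201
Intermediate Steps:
B = 9 (B = 8 + 1 = 9)
J(S) = -2 + S
j(h, D) = 25
c(y, R) = y (c(y, R) = y + ((9 + y)/(4 + R))*0 = y + 0 = y)
80*(-65) + c(J(1), j(4, -1)) = 80*(-65) + (-2 + 1) = -5200 - 1 = -5201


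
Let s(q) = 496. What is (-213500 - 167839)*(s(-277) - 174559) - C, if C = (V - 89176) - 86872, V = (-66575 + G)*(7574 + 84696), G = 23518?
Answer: 70350055795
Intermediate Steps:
V = -3972869390 (V = (-66575 + 23518)*(7574 + 84696) = -43057*92270 = -3972869390)
C = -3973045438 (C = (-3972869390 - 89176) - 86872 = -3972958566 - 86872 = -3973045438)
(-213500 - 167839)*(s(-277) - 174559) - C = (-213500 - 167839)*(496 - 174559) - 1*(-3973045438) = -381339*(-174063) + 3973045438 = 66377010357 + 3973045438 = 70350055795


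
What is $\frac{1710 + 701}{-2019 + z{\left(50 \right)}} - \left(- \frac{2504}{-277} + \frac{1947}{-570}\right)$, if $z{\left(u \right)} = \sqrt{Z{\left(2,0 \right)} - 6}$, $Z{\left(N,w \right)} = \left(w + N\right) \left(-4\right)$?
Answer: $- \frac{292549358959}{42907923250} - \frac{2411 i \sqrt{14}}{4076375} \approx -6.8181 - 0.002213 i$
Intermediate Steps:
$Z{\left(N,w \right)} = - 4 N - 4 w$ ($Z{\left(N,w \right)} = \left(N + w\right) \left(-4\right) = - 4 N - 4 w$)
$z{\left(u \right)} = i \sqrt{14}$ ($z{\left(u \right)} = \sqrt{\left(\left(-4\right) 2 - 0\right) - 6} = \sqrt{\left(-8 + 0\right) - 6} = \sqrt{-8 - 6} = \sqrt{-14} = i \sqrt{14}$)
$\frac{1710 + 701}{-2019 + z{\left(50 \right)}} - \left(- \frac{2504}{-277} + \frac{1947}{-570}\right) = \frac{1710 + 701}{-2019 + i \sqrt{14}} - \left(- \frac{2504}{-277} + \frac{1947}{-570}\right) = \frac{2411}{-2019 + i \sqrt{14}} - \left(\left(-2504\right) \left(- \frac{1}{277}\right) + 1947 \left(- \frac{1}{570}\right)\right) = \frac{2411}{-2019 + i \sqrt{14}} - \left(\frac{2504}{277} - \frac{649}{190}\right) = \frac{2411}{-2019 + i \sqrt{14}} - \frac{295987}{52630} = - \frac{295987}{52630} + \frac{2411}{-2019 + i \sqrt{14}}$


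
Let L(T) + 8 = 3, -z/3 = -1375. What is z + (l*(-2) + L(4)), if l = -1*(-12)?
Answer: 4096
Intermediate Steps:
z = 4125 (z = -3*(-1375) = 4125)
L(T) = -5 (L(T) = -8 + 3 = -5)
l = 12
z + (l*(-2) + L(4)) = 4125 + (12*(-2) - 5) = 4125 + (-24 - 5) = 4125 - 29 = 4096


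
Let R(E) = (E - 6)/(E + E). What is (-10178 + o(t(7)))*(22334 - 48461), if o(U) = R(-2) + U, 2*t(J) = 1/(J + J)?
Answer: 7444287729/28 ≈ 2.6587e+8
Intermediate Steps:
R(E) = (-6 + E)/(2*E) (R(E) = (-6 + E)/((2*E)) = (-6 + E)*(1/(2*E)) = (-6 + E)/(2*E))
t(J) = 1/(4*J) (t(J) = 1/(2*(J + J)) = 1/(2*((2*J))) = (1/(2*J))/2 = 1/(4*J))
o(U) = 2 + U (o(U) = (½)*(-6 - 2)/(-2) + U = (½)*(-½)*(-8) + U = 2 + U)
(-10178 + o(t(7)))*(22334 - 48461) = (-10178 + (2 + (¼)/7))*(22334 - 48461) = (-10178 + (2 + (¼)*(⅐)))*(-26127) = (-10178 + (2 + 1/28))*(-26127) = (-10178 + 57/28)*(-26127) = -284927/28*(-26127) = 7444287729/28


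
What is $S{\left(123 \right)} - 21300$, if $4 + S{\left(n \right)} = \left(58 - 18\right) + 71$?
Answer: $-21193$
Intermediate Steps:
$S{\left(n \right)} = 107$ ($S{\left(n \right)} = -4 + \left(\left(58 - 18\right) + 71\right) = -4 + \left(40 + 71\right) = -4 + 111 = 107$)
$S{\left(123 \right)} - 21300 = 107 - 21300 = -21193$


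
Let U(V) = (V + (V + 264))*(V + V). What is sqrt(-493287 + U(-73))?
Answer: I*sqrt(510515) ≈ 714.5*I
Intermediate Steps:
U(V) = 2*V*(264 + 2*V) (U(V) = (V + (264 + V))*(2*V) = (264 + 2*V)*(2*V) = 2*V*(264 + 2*V))
sqrt(-493287 + U(-73)) = sqrt(-493287 + 4*(-73)*(132 - 73)) = sqrt(-493287 + 4*(-73)*59) = sqrt(-493287 - 17228) = sqrt(-510515) = I*sqrt(510515)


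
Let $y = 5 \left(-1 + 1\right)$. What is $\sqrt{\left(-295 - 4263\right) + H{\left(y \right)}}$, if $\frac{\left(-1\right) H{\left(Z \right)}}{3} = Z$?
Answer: $i \sqrt{4558} \approx 67.513 i$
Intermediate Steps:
$y = 0$ ($y = 5 \cdot 0 = 0$)
$H{\left(Z \right)} = - 3 Z$
$\sqrt{\left(-295 - 4263\right) + H{\left(y \right)}} = \sqrt{\left(-295 - 4263\right) - 0} = \sqrt{\left(-295 - 4263\right) + 0} = \sqrt{-4558 + 0} = \sqrt{-4558} = i \sqrt{4558}$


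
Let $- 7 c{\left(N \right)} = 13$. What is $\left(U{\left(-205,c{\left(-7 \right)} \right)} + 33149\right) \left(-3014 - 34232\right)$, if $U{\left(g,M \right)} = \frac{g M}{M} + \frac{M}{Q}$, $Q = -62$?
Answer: $- \frac{266266234707}{217} \approx -1.227 \cdot 10^{9}$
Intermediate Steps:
$c{\left(N \right)} = - \frac{13}{7}$ ($c{\left(N \right)} = \left(- \frac{1}{7}\right) 13 = - \frac{13}{7}$)
$U{\left(g,M \right)} = g - \frac{M}{62}$ ($U{\left(g,M \right)} = \frac{g M}{M} + \frac{M}{-62} = \frac{M g}{M} + M \left(- \frac{1}{62}\right) = g - \frac{M}{62}$)
$\left(U{\left(-205,c{\left(-7 \right)} \right)} + 33149\right) \left(-3014 - 34232\right) = \left(\left(-205 - - \frac{13}{434}\right) + 33149\right) \left(-3014 - 34232\right) = \left(\left(-205 + \frac{13}{434}\right) + 33149\right) \left(-37246\right) = \left(- \frac{88957}{434} + 33149\right) \left(-37246\right) = \frac{14297709}{434} \left(-37246\right) = - \frac{266266234707}{217}$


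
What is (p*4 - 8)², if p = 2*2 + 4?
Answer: 576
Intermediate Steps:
p = 8 (p = 4 + 4 = 8)
(p*4 - 8)² = (8*4 - 8)² = (32 - 8)² = 24² = 576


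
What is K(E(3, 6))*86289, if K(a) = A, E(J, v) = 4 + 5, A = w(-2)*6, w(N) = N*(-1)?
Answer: 1035468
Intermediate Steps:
w(N) = -N
A = 12 (A = -1*(-2)*6 = 2*6 = 12)
E(J, v) = 9
K(a) = 12
K(E(3, 6))*86289 = 12*86289 = 1035468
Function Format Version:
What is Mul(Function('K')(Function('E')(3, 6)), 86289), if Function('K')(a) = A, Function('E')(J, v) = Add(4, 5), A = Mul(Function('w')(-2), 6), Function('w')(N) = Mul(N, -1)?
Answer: 1035468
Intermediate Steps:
Function('w')(N) = Mul(-1, N)
A = 12 (A = Mul(Mul(-1, -2), 6) = Mul(2, 6) = 12)
Function('E')(J, v) = 9
Function('K')(a) = 12
Mul(Function('K')(Function('E')(3, 6)), 86289) = Mul(12, 86289) = 1035468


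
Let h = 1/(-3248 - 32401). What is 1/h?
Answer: -35649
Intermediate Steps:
h = -1/35649 (h = 1/(-35649) = -1/35649 ≈ -2.8051e-5)
1/h = 1/(-1/35649) = -35649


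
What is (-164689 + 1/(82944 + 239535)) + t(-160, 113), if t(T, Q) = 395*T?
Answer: -73489416830/322479 ≈ -2.2789e+5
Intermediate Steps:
(-164689 + 1/(82944 + 239535)) + t(-160, 113) = (-164689 + 1/(82944 + 239535)) + 395*(-160) = (-164689 + 1/322479) - 63200 = -53108744030/322479 - 63200 = -73489416830/322479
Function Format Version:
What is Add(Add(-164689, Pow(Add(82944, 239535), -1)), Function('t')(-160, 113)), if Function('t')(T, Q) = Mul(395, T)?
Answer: Rational(-73489416830, 322479) ≈ -2.2789e+5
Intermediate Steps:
Add(Add(-164689, Pow(Add(82944, 239535), -1)), Function('t')(-160, 113)) = Add(Add(-164689, Pow(Add(82944, 239535), -1)), Mul(395, -160)) = Add(Add(-164689, Pow(322479, -1)), -63200) = Add(Add(-164689, Rational(1, 322479)), -63200) = Add(Rational(-53108744030, 322479), -63200) = Rational(-73489416830, 322479)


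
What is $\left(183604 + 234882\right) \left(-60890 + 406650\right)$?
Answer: $144695719360$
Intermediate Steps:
$\left(183604 + 234882\right) \left(-60890 + 406650\right) = 418486 \cdot 345760 = 144695719360$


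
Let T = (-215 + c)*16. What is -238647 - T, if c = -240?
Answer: -231367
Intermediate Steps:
T = -7280 (T = (-215 - 240)*16 = -455*16 = -7280)
-238647 - T = -238647 - 1*(-7280) = -238647 + 7280 = -231367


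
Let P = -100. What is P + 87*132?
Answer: 11384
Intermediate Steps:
P + 87*132 = -100 + 87*132 = -100 + 11484 = 11384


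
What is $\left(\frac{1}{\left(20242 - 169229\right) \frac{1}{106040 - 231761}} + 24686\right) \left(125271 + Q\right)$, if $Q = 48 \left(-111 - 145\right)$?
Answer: $\frac{415553598419349}{148987} \approx 2.7892 \cdot 10^{9}$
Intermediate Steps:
$Q = -12288$ ($Q = 48 \left(-256\right) = -12288$)
$\left(\frac{1}{\left(20242 - 169229\right) \frac{1}{106040 - 231761}} + 24686\right) \left(125271 + Q\right) = \left(\frac{1}{\left(20242 - 169229\right) \frac{1}{106040 - 231761}} + 24686\right) \left(125271 - 12288\right) = \left(\frac{1}{\left(-148987\right) \frac{1}{-125721}} + 24686\right) 112983 = \left(\frac{1}{\left(-148987\right) \left(- \frac{1}{125721}\right)} + 24686\right) 112983 = \left(\frac{1}{\frac{148987}{125721}} + 24686\right) 112983 = \left(\frac{125721}{148987} + 24686\right) 112983 = \frac{3678018803}{148987} \cdot 112983 = \frac{415553598419349}{148987}$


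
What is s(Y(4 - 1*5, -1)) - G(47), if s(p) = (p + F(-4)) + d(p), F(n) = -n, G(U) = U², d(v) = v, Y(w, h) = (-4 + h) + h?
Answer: -2217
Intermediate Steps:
Y(w, h) = -4 + 2*h
s(p) = 4 + 2*p (s(p) = (p - 1*(-4)) + p = (p + 4) + p = (4 + p) + p = 4 + 2*p)
s(Y(4 - 1*5, -1)) - G(47) = (4 + 2*(-4 + 2*(-1))) - 1*47² = (4 + 2*(-4 - 2)) - 1*2209 = (4 + 2*(-6)) - 2209 = (4 - 12) - 2209 = -8 - 2209 = -2217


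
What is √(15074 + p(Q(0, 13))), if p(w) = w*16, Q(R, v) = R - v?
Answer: √14866 ≈ 121.93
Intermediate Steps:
p(w) = 16*w
√(15074 + p(Q(0, 13))) = √(15074 + 16*(0 - 1*13)) = √(15074 + 16*(0 - 13)) = √(15074 + 16*(-13)) = √(15074 - 208) = √14866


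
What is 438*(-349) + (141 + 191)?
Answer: -152530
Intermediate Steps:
438*(-349) + (141 + 191) = -152862 + 332 = -152530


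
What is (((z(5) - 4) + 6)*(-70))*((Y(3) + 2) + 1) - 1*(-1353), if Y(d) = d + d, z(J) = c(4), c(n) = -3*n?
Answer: 7653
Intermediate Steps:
z(J) = -12 (z(J) = -3*4 = -12)
Y(d) = 2*d
(((z(5) - 4) + 6)*(-70))*((Y(3) + 2) + 1) - 1*(-1353) = (((-12 - 4) + 6)*(-70))*((2*3 + 2) + 1) - 1*(-1353) = ((-16 + 6)*(-70))*((6 + 2) + 1) + 1353 = (-10*(-70))*(8 + 1) + 1353 = 700*9 + 1353 = 6300 + 1353 = 7653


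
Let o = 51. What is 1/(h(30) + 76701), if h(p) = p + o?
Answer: 1/76782 ≈ 1.3024e-5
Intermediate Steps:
h(p) = 51 + p (h(p) = p + 51 = 51 + p)
1/(h(30) + 76701) = 1/((51 + 30) + 76701) = 1/(81 + 76701) = 1/76782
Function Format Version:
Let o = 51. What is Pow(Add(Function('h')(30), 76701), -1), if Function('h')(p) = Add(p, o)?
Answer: Rational(1, 76782) ≈ 1.3024e-5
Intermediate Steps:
Function('h')(p) = Add(51, p) (Function('h')(p) = Add(p, 51) = Add(51, p))
Pow(Add(Function('h')(30), 76701), -1) = Pow(Add(Add(51, 30), 76701), -1) = Pow(Add(81, 76701), -1) = Pow(76782, -1) = Rational(1, 76782)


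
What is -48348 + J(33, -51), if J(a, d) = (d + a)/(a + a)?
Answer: -531831/11 ≈ -48348.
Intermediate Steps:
J(a, d) = (a + d)/(2*a) (J(a, d) = (a + d)/((2*a)) = (a + d)*(1/(2*a)) = (a + d)/(2*a))
-48348 + J(33, -51) = -48348 + (½)*(33 - 51)/33 = -48348 + (½)*(1/33)*(-18) = -48348 - 3/11 = -531831/11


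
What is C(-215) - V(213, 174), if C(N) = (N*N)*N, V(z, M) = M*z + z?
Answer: -9975650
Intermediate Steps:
V(z, M) = z + M*z
C(N) = N³ (C(N) = N²*N = N³)
C(-215) - V(213, 174) = (-215)³ - 213*(1 + 174) = -9938375 - 213*175 = -9938375 - 1*37275 = -9938375 - 37275 = -9975650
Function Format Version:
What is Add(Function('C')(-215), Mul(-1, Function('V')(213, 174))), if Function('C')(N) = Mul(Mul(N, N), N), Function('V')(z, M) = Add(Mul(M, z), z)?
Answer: -9975650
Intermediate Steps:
Function('V')(z, M) = Add(z, Mul(M, z))
Function('C')(N) = Pow(N, 3) (Function('C')(N) = Mul(Pow(N, 2), N) = Pow(N, 3))
Add(Function('C')(-215), Mul(-1, Function('V')(213, 174))) = Add(Pow(-215, 3), Mul(-1, Mul(213, Add(1, 174)))) = Add(-9938375, Mul(-1, Mul(213, 175))) = Add(-9938375, Mul(-1, 37275)) = Add(-9938375, -37275) = -9975650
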